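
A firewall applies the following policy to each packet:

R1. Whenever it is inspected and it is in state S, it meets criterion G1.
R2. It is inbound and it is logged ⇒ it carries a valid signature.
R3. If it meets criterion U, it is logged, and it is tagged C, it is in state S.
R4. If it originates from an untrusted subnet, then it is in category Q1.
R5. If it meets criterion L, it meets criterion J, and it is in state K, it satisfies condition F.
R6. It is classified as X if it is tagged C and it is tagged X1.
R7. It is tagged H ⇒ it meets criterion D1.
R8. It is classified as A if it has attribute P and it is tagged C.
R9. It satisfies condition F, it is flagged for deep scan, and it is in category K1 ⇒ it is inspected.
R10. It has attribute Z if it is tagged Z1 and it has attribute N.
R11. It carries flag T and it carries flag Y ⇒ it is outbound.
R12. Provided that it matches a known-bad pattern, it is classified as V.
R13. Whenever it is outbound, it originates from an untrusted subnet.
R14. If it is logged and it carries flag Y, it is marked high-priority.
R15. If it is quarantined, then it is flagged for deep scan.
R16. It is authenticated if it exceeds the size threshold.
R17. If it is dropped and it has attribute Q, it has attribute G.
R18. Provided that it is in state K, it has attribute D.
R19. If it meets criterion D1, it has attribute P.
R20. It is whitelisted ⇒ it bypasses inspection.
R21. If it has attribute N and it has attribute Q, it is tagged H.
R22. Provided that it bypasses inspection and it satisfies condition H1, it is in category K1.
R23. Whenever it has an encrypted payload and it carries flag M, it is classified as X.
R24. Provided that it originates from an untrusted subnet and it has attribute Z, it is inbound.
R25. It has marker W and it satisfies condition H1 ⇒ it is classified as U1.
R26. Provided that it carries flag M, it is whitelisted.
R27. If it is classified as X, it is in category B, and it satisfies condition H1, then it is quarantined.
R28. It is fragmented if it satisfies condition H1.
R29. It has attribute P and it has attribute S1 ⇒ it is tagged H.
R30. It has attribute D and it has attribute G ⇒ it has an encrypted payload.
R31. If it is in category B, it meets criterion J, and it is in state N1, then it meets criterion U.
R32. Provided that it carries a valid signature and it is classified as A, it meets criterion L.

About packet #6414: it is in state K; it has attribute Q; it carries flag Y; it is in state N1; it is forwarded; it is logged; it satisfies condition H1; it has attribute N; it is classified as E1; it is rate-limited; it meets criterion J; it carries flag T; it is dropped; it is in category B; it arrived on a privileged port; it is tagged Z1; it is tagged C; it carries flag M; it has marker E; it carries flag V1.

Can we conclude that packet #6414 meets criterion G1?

By R10 (it is tagged Z1, it has attribute N): it has attribute Z.
By R11 (it carries flag T, it carries flag Y): it is outbound.
By R13 (it is outbound): it originates from an untrusted subnet.
By R17 (it is dropped, it has attribute Q): it has attribute G.
By R18 (it is in state K): it has attribute D.
By R21 (it has attribute N, it has attribute Q): it is tagged H.
By R24 (it originates from an untrusted subnet, it has attribute Z): it is inbound.
By R26 (it carries flag M): it is whitelisted.
By R30 (it has attribute D, it has attribute G): it has an encrypted payload.
By R31 (it is in category B, it meets criterion J, it is in state N1): it meets criterion U.
By R2 (it is inbound, it is logged): it carries a valid signature.
By R3 (it meets criterion U, it is logged, it is tagged C): it is in state S.
By R7 (it is tagged H): it meets criterion D1.
By R19 (it meets criterion D1): it has attribute P.
By R20 (it is whitelisted): it bypasses inspection.
By R22 (it bypasses inspection, it satisfies condition H1): it is in category K1.
By R23 (it has an encrypted payload, it carries flag M): it is classified as X.
By R27 (it is classified as X, it is in category B, it satisfies condition H1): it is quarantined.
By R8 (it has attribute P, it is tagged C): it is classified as A.
By R15 (it is quarantined): it is flagged for deep scan.
By R32 (it carries a valid signature, it is classified as A): it meets criterion L.
By R5 (it meets criterion L, it meets criterion J, it is in state K): it satisfies condition F.
By R9 (it satisfies condition F, it is flagged for deep scan, it is in category K1): it is inspected.
By R1 (it is inspected, it is in state S): it meets criterion G1.

Yes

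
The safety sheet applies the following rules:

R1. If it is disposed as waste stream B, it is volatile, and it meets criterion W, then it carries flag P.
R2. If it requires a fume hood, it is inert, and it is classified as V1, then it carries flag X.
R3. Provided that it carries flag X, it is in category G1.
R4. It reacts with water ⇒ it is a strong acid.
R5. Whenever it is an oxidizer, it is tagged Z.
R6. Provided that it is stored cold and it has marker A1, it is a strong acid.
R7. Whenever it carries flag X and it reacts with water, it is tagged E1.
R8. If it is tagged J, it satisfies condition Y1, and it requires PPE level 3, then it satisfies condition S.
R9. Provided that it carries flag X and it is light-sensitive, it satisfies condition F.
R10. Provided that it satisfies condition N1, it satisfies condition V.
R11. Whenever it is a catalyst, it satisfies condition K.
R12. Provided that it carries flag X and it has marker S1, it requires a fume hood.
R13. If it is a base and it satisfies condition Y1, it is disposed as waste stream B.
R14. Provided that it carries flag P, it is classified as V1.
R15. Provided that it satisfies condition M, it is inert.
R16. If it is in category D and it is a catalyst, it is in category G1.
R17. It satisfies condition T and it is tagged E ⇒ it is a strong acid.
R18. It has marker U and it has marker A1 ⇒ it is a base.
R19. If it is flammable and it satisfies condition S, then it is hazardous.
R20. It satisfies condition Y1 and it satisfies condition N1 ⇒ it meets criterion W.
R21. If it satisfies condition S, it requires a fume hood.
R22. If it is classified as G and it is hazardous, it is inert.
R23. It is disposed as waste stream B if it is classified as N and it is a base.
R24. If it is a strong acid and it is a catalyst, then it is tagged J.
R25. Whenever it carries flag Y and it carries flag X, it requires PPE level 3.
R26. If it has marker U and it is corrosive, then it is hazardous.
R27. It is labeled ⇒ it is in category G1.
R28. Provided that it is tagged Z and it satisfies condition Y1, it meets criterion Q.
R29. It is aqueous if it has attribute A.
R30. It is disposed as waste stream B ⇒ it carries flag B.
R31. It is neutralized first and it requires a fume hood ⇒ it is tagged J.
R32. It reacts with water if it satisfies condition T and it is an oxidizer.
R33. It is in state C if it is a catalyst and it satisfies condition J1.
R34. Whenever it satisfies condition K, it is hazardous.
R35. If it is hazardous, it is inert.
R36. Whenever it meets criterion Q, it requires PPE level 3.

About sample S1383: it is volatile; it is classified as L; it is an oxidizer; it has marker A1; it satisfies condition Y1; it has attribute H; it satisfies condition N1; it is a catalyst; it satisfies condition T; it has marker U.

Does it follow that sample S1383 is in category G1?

Yes

By R5 (it is an oxidizer): it is tagged Z.
By R11 (it is a catalyst): it satisfies condition K.
By R18 (it has marker U, it has marker A1): it is a base.
By R20 (it satisfies condition Y1, it satisfies condition N1): it meets criterion W.
By R28 (it is tagged Z, it satisfies condition Y1): it meets criterion Q.
By R32 (it satisfies condition T, it is an oxidizer): it reacts with water.
By R34 (it satisfies condition K): it is hazardous.
By R35 (it is hazardous): it is inert.
By R36 (it meets criterion Q): it requires PPE level 3.
By R4 (it reacts with water): it is a strong acid.
By R13 (it is a base, it satisfies condition Y1): it is disposed as waste stream B.
By R24 (it is a strong acid, it is a catalyst): it is tagged J.
By R1 (it is disposed as waste stream B, it is volatile, it meets criterion W): it carries flag P.
By R8 (it is tagged J, it satisfies condition Y1, it requires PPE level 3): it satisfies condition S.
By R14 (it carries flag P): it is classified as V1.
By R21 (it satisfies condition S): it requires a fume hood.
By R2 (it requires a fume hood, it is inert, it is classified as V1): it carries flag X.
By R3 (it carries flag X): it is in category G1.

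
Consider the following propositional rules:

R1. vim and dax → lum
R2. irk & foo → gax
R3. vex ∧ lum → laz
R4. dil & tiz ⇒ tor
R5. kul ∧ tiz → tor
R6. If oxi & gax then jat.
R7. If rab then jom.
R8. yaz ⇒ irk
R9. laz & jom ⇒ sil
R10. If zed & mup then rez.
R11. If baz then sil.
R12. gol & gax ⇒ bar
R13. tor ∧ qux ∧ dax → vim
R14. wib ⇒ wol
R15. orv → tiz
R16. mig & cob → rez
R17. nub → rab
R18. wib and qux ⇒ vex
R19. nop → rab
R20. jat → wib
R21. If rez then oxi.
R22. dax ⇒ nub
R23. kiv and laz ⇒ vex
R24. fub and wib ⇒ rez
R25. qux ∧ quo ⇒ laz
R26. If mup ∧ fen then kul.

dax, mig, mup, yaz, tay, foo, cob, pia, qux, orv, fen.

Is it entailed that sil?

Yes

irk  (by R8: yaz)
tiz  (by R15: orv)
rez  (by R16: mig, cob)
oxi  (by R21: rez)
nub  (by R22: dax)
kul  (by R26: mup, fen)
gax  (by R2: irk, foo)
tor  (by R5: kul, tiz)
jat  (by R6: oxi, gax)
vim  (by R13: tor, qux, dax)
rab  (by R17: nub)
wib  (by R20: jat)
lum  (by R1: vim, dax)
jom  (by R7: rab)
vex  (by R18: wib, qux)
laz  (by R3: vex, lum)
sil  (by R9: laz, jom)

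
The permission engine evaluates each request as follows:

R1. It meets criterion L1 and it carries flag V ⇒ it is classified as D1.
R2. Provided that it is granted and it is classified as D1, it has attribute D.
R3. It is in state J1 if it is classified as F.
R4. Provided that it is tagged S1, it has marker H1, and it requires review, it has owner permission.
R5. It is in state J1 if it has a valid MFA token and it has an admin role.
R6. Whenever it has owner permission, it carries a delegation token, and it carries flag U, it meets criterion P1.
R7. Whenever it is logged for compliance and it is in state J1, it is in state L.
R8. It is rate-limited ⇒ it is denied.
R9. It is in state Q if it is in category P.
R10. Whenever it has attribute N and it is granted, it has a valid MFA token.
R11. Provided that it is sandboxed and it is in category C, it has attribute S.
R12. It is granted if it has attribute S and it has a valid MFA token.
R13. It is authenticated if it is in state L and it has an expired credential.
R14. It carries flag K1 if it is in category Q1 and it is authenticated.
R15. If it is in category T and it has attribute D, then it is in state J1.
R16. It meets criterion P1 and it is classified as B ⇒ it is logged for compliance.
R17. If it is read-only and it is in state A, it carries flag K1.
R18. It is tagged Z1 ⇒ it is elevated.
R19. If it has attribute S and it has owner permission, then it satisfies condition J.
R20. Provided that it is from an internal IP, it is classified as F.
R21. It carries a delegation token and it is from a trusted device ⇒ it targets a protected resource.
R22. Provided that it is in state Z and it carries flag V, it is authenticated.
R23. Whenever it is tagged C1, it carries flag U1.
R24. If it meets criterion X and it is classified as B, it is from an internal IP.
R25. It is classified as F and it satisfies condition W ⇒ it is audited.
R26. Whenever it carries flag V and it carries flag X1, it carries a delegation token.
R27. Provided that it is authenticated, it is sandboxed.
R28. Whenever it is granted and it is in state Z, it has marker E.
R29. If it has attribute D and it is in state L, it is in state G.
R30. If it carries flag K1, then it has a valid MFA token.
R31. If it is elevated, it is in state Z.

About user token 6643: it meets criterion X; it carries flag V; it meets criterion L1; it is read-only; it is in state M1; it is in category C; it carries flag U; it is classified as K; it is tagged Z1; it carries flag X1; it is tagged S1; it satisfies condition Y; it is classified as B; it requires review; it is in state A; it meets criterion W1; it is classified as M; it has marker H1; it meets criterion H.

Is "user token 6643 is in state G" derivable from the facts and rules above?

Yes

By R1 (it meets criterion L1, it carries flag V): it is classified as D1.
By R4 (it is tagged S1, it has marker H1, it requires review): it has owner permission.
By R17 (it is read-only, it is in state A): it carries flag K1.
By R18 (it is tagged Z1): it is elevated.
By R24 (it meets criterion X, it is classified as B): it is from an internal IP.
By R26 (it carries flag V, it carries flag X1): it carries a delegation token.
By R30 (it carries flag K1): it has a valid MFA token.
By R31 (it is elevated): it is in state Z.
By R6 (it has owner permission, it carries a delegation token, it carries flag U): it meets criterion P1.
By R16 (it meets criterion P1, it is classified as B): it is logged for compliance.
By R20 (it is from an internal IP): it is classified as F.
By R22 (it is in state Z, it carries flag V): it is authenticated.
By R27 (it is authenticated): it is sandboxed.
By R3 (it is classified as F): it is in state J1.
By R7 (it is logged for compliance, it is in state J1): it is in state L.
By R11 (it is sandboxed, it is in category C): it has attribute S.
By R12 (it has attribute S, it has a valid MFA token): it is granted.
By R2 (it is granted, it is classified as D1): it has attribute D.
By R29 (it has attribute D, it is in state L): it is in state G.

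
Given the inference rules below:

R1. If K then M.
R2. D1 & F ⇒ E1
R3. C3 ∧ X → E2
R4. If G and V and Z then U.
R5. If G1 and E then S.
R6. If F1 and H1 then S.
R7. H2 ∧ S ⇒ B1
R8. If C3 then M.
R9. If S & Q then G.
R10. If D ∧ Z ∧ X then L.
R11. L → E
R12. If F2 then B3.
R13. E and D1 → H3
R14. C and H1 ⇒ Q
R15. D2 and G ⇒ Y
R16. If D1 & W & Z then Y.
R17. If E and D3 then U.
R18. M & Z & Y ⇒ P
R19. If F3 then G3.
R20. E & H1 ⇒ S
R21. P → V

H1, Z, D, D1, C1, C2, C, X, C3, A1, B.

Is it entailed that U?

No

Forward chaining from the given facts derives: E2, M, L, E, H3, Q, S, G.
Rules concluding U: R4 needs V; R17 needs D3 — none of these are established.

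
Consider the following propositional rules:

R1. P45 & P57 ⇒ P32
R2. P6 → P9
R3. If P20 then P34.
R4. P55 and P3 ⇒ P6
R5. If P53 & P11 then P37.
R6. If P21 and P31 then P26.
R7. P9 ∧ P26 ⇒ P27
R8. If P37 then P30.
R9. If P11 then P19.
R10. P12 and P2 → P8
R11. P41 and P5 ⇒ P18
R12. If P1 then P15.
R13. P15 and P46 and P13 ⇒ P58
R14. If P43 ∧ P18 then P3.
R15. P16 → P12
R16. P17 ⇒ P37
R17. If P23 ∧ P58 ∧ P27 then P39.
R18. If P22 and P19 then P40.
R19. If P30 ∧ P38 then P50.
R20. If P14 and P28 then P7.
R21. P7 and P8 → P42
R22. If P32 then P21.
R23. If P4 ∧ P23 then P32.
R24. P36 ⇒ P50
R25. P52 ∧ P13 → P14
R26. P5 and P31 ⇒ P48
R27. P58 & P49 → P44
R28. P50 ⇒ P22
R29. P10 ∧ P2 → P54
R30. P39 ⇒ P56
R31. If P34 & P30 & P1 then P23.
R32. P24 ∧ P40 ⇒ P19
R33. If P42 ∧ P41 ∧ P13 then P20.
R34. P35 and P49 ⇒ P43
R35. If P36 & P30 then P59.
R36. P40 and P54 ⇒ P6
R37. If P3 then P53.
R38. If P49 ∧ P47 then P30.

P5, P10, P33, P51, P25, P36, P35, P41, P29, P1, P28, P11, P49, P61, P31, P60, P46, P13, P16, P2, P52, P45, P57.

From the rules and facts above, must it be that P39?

P32  (by R1: P45, P57)
P19  (by R9: P11)
P18  (by R11: P41, P5)
P15  (by R12: P1)
P58  (by R13: P15, P46, P13)
P12  (by R15: P16)
P21  (by R22: P32)
P50  (by R24: P36)
P14  (by R25: P52, P13)
P22  (by R28: P50)
P54  (by R29: P10, P2)
P43  (by R34: P35, P49)
P26  (by R6: P21, P31)
P8  (by R10: P12, P2)
P3  (by R14: P43, P18)
P40  (by R18: P22, P19)
P7  (by R20: P14, P28)
P42  (by R21: P7, P8)
P20  (by R33: P42, P41, P13)
P6  (by R36: P40, P54)
P53  (by R37: P3)
P9  (by R2: P6)
P34  (by R3: P20)
P37  (by R5: P53, P11)
P27  (by R7: P9, P26)
P30  (by R8: P37)
P23  (by R31: P34, P30, P1)
P39  (by R17: P23, P58, P27)

Yes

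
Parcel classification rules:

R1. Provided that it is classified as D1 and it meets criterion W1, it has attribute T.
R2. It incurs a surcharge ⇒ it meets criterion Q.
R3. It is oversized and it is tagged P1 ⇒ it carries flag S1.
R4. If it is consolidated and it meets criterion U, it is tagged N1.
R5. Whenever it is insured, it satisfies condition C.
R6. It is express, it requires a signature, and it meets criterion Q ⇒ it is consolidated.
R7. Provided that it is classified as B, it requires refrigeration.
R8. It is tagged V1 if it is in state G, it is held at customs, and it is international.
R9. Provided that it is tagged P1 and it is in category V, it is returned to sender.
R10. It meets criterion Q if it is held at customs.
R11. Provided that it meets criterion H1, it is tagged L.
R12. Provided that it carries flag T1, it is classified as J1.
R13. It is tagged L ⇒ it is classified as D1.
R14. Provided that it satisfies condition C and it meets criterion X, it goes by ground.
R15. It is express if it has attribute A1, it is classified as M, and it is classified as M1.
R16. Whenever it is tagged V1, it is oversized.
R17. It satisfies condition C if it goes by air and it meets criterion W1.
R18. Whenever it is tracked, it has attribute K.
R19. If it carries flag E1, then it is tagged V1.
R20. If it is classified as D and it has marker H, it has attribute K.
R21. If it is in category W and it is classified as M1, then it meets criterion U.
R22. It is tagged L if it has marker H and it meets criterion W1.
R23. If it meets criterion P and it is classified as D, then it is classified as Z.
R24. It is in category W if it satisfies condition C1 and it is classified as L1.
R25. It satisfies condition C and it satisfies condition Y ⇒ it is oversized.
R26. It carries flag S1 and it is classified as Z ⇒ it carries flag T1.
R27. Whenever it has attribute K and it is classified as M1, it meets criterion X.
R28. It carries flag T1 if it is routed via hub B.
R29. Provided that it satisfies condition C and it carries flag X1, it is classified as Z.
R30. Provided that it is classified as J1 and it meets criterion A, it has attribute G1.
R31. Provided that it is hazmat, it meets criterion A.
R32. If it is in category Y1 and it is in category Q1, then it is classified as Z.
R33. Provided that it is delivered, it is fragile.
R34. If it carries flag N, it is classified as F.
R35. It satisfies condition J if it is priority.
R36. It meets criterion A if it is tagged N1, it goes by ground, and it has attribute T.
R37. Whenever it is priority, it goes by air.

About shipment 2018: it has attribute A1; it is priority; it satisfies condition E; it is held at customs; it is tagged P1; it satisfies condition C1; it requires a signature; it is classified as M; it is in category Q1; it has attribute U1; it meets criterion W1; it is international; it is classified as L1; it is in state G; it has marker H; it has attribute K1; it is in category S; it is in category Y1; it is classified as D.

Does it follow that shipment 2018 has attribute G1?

Forward chaining from the given facts derives: is tagged V1, meets criterion Q, is oversized, has attribute K, is tagged L, is in category W, is classified as Z, satisfies condition J, goes by air, carries flag S1, is classified as D1, satisfies condition C, carries flag T1, has attribute T, is classified as J1.
The only rule concluding "it has attribute G1" is R30, which needs "it meets criterion A"; that is never established.

No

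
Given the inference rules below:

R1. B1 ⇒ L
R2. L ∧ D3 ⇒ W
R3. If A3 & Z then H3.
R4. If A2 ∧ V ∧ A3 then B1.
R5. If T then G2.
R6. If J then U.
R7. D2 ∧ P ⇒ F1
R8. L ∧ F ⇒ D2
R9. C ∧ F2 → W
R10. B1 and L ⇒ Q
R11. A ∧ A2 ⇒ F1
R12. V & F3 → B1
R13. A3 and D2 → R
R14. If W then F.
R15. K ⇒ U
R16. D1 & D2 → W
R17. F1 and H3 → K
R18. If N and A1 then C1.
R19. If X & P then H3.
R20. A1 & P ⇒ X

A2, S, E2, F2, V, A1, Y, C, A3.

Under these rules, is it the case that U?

No

Forward chaining from the given facts derives: B1, W, F, L, D2, Q, R.
Rules concluding U: R6 needs J; R15 needs K — none of these are established.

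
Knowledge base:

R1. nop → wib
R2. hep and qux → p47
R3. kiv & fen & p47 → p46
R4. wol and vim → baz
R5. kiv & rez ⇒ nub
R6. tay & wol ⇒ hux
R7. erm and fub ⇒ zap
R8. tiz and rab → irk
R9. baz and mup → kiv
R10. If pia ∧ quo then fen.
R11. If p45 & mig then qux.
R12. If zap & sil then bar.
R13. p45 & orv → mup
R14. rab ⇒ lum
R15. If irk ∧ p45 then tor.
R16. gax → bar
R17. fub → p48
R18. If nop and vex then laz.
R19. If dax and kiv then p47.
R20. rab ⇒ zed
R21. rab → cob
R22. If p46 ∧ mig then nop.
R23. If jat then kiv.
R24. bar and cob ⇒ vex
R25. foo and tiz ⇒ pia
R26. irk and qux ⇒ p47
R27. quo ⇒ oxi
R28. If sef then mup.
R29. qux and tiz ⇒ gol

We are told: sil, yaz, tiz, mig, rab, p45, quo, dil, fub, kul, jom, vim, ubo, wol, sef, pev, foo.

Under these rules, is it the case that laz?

No

Forward chaining from the given facts derives: baz, irk, qux, lum, tor, p48, zed, cob, pia, p47, oxi, mup, gol, kiv, fen, p46, nop, wib.
The only rule concluding laz is R18, which needs vex; that is never established.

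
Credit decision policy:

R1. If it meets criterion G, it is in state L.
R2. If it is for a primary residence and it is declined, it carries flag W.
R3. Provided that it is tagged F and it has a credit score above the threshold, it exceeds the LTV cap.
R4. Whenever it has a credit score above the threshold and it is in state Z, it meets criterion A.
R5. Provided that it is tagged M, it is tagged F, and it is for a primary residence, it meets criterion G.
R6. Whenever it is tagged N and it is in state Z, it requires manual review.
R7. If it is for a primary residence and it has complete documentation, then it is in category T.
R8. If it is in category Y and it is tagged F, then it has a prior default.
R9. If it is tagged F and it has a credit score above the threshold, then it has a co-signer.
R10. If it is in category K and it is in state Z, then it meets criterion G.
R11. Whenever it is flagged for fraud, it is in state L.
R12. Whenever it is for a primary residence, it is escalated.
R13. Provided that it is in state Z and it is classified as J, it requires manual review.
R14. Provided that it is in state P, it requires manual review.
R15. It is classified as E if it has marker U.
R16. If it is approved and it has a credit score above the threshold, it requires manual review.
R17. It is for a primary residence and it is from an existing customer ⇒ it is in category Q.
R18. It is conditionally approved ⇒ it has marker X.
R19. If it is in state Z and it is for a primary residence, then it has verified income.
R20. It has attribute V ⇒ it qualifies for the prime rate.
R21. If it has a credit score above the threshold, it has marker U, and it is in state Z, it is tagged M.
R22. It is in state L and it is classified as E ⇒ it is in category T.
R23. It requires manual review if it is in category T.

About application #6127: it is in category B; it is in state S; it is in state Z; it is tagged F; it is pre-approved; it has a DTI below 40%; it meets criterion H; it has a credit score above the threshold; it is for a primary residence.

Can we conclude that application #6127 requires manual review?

No

Forward chaining from the given facts derives: exceeds the LTV cap, meets criterion A, has a co-signer, is escalated, has verified income.
Rules concluding "it requires manual review": R6 needs "it is tagged N"; R13 needs "it is classified as J"; R14 needs "it is in state P"; R16 needs "it is approved"; R23 needs "it is in category T" — none of these are established.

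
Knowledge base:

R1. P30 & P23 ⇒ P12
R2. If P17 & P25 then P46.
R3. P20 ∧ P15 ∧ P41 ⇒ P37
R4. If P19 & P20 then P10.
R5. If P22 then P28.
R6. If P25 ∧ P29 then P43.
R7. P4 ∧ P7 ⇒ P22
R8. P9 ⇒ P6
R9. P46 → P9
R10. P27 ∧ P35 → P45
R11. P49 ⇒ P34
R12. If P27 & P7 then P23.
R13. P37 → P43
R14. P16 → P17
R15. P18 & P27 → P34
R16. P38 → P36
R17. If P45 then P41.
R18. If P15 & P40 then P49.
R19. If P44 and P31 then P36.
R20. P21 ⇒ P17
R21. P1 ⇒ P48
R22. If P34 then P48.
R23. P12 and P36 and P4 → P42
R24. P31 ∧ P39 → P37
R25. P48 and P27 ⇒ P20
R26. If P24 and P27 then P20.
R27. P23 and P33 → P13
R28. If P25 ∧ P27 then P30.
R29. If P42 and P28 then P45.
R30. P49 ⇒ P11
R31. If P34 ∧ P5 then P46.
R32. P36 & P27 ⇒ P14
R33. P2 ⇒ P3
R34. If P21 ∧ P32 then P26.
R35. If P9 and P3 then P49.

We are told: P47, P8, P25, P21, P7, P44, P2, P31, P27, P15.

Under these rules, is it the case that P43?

Forward chaining from the given facts derives: P23, P36, P17, P30, P14, P3, P12, P46, P9, P49, P6, P34, P48, P20, P11.
Rules concluding P43: R6 needs P29; R13 needs P37 — none of these are established.

No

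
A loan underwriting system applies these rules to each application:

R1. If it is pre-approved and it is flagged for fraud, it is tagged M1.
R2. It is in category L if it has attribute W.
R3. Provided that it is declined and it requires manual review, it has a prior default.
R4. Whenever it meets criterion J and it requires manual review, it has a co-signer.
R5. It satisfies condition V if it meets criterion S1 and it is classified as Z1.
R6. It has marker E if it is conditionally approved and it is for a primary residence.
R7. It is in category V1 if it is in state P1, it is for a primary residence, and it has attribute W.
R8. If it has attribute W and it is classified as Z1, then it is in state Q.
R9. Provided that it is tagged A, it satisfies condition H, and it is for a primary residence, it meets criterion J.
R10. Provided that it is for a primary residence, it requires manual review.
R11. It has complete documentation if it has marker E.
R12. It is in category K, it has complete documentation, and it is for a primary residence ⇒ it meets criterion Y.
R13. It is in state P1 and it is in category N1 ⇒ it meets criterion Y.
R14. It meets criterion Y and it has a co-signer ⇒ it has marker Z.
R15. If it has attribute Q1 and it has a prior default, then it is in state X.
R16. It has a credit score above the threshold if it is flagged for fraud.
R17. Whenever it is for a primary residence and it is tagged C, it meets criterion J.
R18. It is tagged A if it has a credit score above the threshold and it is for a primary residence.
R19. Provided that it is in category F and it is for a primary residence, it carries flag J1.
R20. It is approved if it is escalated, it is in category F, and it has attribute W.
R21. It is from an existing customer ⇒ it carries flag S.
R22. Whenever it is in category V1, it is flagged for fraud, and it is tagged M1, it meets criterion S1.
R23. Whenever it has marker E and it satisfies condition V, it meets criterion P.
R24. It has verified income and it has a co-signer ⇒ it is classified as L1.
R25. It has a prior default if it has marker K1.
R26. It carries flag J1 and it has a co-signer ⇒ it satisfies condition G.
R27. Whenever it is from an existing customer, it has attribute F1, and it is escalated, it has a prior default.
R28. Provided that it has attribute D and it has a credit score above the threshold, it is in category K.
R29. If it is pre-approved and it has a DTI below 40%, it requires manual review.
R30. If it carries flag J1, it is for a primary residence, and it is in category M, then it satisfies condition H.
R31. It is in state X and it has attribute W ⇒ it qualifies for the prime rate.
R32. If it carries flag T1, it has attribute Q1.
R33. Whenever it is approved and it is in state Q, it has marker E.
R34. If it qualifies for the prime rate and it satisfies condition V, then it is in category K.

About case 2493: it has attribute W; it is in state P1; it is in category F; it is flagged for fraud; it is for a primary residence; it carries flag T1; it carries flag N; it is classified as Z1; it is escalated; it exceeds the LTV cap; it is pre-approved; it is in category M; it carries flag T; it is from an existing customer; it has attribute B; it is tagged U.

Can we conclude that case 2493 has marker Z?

No

Forward chaining from the given facts derives: is tagged M1, is in category L, is in category V1, is in state Q, requires manual review, has a credit score above the threshold, is tagged A, carries flag J1, is approved, carries flag S, meets criterion S1, satisfies condition H, has attribute Q1, has marker E, satisfies condition V, meets criterion J, has complete documentation, meets criterion P, has a co-signer, satisfies condition G.
The only rule concluding "it has marker Z" is R14, which needs "it meets criterion Y"; that is never established.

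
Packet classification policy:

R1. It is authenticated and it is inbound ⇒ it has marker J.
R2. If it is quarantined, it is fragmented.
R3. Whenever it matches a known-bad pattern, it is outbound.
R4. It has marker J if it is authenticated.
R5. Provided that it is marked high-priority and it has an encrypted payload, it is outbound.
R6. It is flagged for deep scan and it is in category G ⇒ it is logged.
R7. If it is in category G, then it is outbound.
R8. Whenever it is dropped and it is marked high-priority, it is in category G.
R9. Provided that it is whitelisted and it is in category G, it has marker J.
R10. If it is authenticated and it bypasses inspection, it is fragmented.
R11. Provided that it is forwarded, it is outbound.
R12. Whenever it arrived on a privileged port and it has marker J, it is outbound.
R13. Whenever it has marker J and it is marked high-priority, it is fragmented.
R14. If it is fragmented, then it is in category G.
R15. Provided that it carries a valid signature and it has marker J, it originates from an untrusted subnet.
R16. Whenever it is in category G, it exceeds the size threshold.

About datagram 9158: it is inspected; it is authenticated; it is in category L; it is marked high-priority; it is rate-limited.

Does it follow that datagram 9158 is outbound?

Yes

By R4 (it is authenticated): it has marker J.
By R13 (it has marker J, it is marked high-priority): it is fragmented.
By R14 (it is fragmented): it is in category G.
By R7 (it is in category G): it is outbound.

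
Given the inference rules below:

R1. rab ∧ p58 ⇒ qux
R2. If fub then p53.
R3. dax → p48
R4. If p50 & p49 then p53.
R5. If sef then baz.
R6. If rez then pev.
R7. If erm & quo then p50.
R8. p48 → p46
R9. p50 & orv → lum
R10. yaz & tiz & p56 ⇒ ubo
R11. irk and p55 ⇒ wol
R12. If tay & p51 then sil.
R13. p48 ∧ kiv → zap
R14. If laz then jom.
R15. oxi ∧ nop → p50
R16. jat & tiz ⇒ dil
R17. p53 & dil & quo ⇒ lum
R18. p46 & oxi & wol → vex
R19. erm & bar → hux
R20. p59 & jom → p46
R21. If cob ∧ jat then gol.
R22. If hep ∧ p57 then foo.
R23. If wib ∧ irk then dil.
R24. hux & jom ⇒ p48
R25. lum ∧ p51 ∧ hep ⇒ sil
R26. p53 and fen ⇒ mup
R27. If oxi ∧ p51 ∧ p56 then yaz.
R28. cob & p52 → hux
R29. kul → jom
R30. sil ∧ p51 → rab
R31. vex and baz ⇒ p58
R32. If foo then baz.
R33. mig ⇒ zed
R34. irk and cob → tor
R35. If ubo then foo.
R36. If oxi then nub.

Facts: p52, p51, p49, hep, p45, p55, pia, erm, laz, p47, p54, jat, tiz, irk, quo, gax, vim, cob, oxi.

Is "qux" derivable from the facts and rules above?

No

Forward chaining from the given facts derives: p50, wol, jom, dil, gol, hux, tor, nub, p53, lum, p48, sil, rab, p46, vex.
The only rule concluding qux is R1, which needs p58; that is never established.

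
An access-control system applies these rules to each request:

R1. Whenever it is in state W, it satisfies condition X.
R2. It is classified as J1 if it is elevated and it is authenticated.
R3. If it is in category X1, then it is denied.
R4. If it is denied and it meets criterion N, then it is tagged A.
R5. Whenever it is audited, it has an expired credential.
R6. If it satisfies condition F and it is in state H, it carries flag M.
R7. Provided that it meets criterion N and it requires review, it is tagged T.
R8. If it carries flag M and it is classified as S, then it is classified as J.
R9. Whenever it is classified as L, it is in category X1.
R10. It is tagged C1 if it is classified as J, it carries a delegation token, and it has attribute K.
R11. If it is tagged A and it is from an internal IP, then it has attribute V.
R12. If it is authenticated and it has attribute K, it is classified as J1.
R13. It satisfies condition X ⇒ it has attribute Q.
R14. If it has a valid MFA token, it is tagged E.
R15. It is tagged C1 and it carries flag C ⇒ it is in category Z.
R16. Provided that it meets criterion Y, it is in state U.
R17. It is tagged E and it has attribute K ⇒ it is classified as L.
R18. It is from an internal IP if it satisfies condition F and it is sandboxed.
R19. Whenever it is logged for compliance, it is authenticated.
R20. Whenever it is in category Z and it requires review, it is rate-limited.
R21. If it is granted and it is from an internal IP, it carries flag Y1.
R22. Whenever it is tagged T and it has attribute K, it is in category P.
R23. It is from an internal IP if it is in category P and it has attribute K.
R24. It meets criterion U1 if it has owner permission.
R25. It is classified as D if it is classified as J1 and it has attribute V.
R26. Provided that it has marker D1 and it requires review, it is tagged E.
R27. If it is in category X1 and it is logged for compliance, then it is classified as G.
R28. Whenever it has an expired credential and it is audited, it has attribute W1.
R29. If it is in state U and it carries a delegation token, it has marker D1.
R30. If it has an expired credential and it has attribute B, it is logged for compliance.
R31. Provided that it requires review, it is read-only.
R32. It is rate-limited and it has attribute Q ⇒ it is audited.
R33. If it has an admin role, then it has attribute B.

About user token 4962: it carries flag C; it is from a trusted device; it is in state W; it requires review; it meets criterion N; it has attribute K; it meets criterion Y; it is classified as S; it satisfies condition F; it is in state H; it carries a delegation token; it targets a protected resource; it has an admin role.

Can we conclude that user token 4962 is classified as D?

By R1 (it is in state W): it satisfies condition X.
By R6 (it satisfies condition F, it is in state H): it carries flag M.
By R7 (it meets criterion N, it requires review): it is tagged T.
By R8 (it carries flag M, it is classified as S): it is classified as J.
By R10 (it is classified as J, it carries a delegation token, it has attribute K): it is tagged C1.
By R13 (it satisfies condition X): it has attribute Q.
By R15 (it is tagged C1, it carries flag C): it is in category Z.
By R16 (it meets criterion Y): it is in state U.
By R20 (it is in category Z, it requires review): it is rate-limited.
By R22 (it is tagged T, it has attribute K): it is in category P.
By R23 (it is in category P, it has attribute K): it is from an internal IP.
By R29 (it is in state U, it carries a delegation token): it has marker D1.
By R32 (it is rate-limited, it has attribute Q): it is audited.
By R33 (it has an admin role): it has attribute B.
By R5 (it is audited): it has an expired credential.
By R26 (it has marker D1, it requires review): it is tagged E.
By R30 (it has an expired credential, it has attribute B): it is logged for compliance.
By R17 (it is tagged E, it has attribute K): it is classified as L.
By R19 (it is logged for compliance): it is authenticated.
By R9 (it is classified as L): it is in category X1.
By R12 (it is authenticated, it has attribute K): it is classified as J1.
By R3 (it is in category X1): it is denied.
By R4 (it is denied, it meets criterion N): it is tagged A.
By R11 (it is tagged A, it is from an internal IP): it has attribute V.
By R25 (it is classified as J1, it has attribute V): it is classified as D.

Yes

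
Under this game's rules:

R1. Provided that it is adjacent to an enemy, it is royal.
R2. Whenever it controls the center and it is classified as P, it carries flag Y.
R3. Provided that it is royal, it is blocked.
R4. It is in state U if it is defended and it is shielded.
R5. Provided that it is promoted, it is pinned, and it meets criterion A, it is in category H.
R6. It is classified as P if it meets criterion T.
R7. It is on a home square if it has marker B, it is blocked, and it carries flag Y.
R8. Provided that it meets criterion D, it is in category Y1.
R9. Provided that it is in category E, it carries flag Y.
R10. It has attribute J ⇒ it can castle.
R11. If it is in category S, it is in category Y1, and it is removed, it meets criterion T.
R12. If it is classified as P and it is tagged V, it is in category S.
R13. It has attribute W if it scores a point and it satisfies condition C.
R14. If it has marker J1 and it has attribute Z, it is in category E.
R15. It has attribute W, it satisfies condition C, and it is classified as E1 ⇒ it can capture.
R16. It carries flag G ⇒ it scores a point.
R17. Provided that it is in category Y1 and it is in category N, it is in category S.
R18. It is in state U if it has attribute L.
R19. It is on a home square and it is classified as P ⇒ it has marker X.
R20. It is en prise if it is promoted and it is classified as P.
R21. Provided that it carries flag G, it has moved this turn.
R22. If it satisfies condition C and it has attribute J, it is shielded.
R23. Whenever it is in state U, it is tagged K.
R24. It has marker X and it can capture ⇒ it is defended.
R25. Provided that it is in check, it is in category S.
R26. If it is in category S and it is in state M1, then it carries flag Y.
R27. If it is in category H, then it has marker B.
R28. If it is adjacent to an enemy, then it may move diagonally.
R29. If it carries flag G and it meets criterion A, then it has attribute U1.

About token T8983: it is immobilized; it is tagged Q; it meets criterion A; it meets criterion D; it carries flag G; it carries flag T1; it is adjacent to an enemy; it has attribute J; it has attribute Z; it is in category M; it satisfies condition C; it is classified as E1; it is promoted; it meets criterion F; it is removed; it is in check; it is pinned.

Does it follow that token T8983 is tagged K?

No

Forward chaining from the given facts derives: is royal, is blocked, is in category H, is in category Y1, can castle, scores a point, has moved this turn, is shielded, is in category S, has marker B, may move diagonally, has attribute U1, meets criterion T, has attribute W, can capture, is classified as P, is en prise.
The only rule concluding "it is tagged K" is R23, which needs "it is in state U"; that is never established.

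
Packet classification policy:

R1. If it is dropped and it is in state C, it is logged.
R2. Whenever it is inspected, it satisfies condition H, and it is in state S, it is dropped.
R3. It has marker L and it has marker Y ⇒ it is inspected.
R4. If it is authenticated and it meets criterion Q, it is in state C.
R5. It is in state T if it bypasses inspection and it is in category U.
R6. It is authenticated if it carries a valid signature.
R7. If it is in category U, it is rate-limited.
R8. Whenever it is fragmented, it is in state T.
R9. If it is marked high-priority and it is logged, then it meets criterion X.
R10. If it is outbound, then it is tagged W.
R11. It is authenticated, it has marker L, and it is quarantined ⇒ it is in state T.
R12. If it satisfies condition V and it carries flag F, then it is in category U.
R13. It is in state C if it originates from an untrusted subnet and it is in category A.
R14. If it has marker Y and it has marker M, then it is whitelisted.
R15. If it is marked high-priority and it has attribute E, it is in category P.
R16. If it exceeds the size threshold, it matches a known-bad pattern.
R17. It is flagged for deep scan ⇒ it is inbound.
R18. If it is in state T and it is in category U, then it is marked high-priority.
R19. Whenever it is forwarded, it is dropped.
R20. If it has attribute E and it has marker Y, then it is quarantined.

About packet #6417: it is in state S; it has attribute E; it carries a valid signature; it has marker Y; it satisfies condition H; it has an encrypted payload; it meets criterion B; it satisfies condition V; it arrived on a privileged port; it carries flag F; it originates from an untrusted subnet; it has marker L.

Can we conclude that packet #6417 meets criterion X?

Forward chaining from the given facts derives: is inspected, is authenticated, is in category U, is quarantined, is dropped, is rate-limited, is in state T, is marked high-priority, is in category P.
The only rule concluding "it meets criterion X" is R9, which needs "it is logged"; that is never established.

No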